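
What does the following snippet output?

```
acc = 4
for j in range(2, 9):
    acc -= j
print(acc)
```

-31

j=2: acc = 4-2 = 2
j=3: acc = 2-3 = -1
j=4: acc = (-1)-4 = -5
j=5: acc = (-5)-5 = -10
j=6: acc = (-10)-6 = -16
j=7: acc = (-16)-7 = -23
j=8: acc = (-23)-8 = -31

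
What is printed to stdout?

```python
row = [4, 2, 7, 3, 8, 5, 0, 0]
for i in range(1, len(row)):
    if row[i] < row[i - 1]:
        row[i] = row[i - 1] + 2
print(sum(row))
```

82

i=1: 2<4, row[1] = 4+2 = 6 → [4, 6, 7, 3, 8, 5, 0, 0]
i=2: 7>=6, unchanged → [4, 6, 7, 3, 8, 5, 0, 0]
i=3: 3<7, row[3] = 7+2 = 9 → [4, 6, 7, 9, 8, 5, 0, 0]
i=4: 8<9, row[4] = 9+2 = 11 → [4, 6, 7, 9, 11, 5, 0, 0]
i=5: 5<11, row[5] = 11+2 = 13 → [4, 6, 7, 9, 11, 13, 0, 0]
i=6: 0<13, row[6] = 13+2 = 15 → [4, 6, 7, 9, 11, 13, 15, 0]
i=7: 0<15, row[7] = 15+2 = 17 → [4, 6, 7, 9, 11, 13, 15, 17]
sum = 82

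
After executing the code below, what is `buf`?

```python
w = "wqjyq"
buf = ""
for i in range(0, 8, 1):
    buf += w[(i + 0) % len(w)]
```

i=0: add w[0]='w' → 'w'
i=1: add w[1]='q' → 'wq'
i=2: add w[2]='j' → 'wqj'
i=3: add w[3]='y' → 'wqjy'
i=4: add w[4]='q' → 'wqjyq'
i=5: add w[0]='w' → 'wqjyqw'
i=6: add w[1]='q' → 'wqjyqwq'
i=7: add w[2]='j' → 'wqjyqwqj'

'wqjyqwqj'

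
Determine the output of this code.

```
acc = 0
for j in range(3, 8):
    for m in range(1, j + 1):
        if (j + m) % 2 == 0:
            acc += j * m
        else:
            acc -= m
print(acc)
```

232

j=3,m=1: even sum, acc = 0+3 = 3
j=3,m=2: odd sum, acc = 3-2 = 1
j=3,m=3: even sum, acc = 1+9 = 10
j=4,m=1: odd sum, acc = 10-1 = 9
j=4,m=2: even sum, acc = 9+8 = 17
j=4,m=3: odd sum, acc = 17-3 = 14
j=4,m=4: even sum, acc = 14+16 = 30
j=5,m=1: even sum, acc = 30+5 = 35
j=5,m=2: odd sum, acc = 35-2 = 33
j=5,m=3: even sum, acc = 33+15 = 48
j=5,m=4: odd sum, acc = 48-4 = 44
j=5,m=5: even sum, acc = 44+25 = 69
j=6,m=1: odd sum, acc = 69-1 = 68
j=6,m=2: even sum, acc = 68+12 = 80
j=6,m=3: odd sum, acc = 80-3 = 77
j=6,m=4: even sum, acc = 77+24 = 101
j=6,m=5: odd sum, acc = 101-5 = 96
j=6,m=6: even sum, acc = 96+36 = 132
j=7,m=1: even sum, acc = 132+7 = 139
j=7,m=2: odd sum, acc = 139-2 = 137
j=7,m=3: even sum, acc = 137+21 = 158
j=7,m=4: odd sum, acc = 158-4 = 154
j=7,m=5: even sum, acc = 154+35 = 189
j=7,m=6: odd sum, acc = 189-6 = 183
j=7,m=7: even sum, acc = 183+49 = 232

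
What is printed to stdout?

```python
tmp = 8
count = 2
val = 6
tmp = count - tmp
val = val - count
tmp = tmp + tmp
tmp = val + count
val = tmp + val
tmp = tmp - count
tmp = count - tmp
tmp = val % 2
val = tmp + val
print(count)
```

tmp = 2-8 = -6
val = 6-2 = 4
tmp = (-6)+(-6) = -12
tmp = 4+2 = 6
val = 6+4 = 10
tmp = 6-2 = 4
tmp = 2-4 = -2
tmp = 10%2 = 0
val = 0+10 = 10

2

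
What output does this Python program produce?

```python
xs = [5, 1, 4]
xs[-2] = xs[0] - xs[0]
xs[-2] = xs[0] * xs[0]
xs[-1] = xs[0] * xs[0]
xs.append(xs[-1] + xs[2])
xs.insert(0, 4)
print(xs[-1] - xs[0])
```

xs[-2] = xs[0]-xs[0] = 5-5 = 0 → [5, 0, 4]
xs[-2] = xs[0]*xs[0] = 5*5 = 25 → [5, 25, 4]
xs[-1] = xs[0]*xs[0] = 5*5 = 25 → [5, 25, 25]
append xs[-1]+xs[2] = 25+25 = 50 → [5, 25, 25, 50]
insert 4 at 0 → [4, 5, 25, 25, 50]
xs[-1]-xs[0] = 50-4 = 46

46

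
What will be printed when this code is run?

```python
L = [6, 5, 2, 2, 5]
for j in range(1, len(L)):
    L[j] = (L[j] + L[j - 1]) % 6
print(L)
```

j=1: L[1] = (5+6)%6 = 5 → [6, 5, 2, 2, 5]
j=2: L[2] = (2+5)%6 = 1 → [6, 5, 1, 2, 5]
j=3: L[3] = (2+1)%6 = 3 → [6, 5, 1, 3, 5]
j=4: L[4] = (5+3)%6 = 2 → [6, 5, 1, 3, 2]

[6, 5, 1, 3, 2]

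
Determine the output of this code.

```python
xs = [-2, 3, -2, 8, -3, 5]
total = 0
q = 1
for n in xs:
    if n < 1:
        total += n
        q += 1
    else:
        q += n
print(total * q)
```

n=-2: <1, total = 0+(-2) = -2; q=2
n=3: not <1; q=5
n=-2: <1, total = (-2)+(-2) = -4; q=6
n=8: not <1; q=14
n=-3: <1, total = (-4)+(-3) = -7; q=15
n=5: not <1; q=20
total*q = (-7)*20 = -140

-140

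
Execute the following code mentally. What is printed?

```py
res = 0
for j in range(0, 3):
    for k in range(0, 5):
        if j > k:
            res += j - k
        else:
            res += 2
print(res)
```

j=0,k=0: not 0>0, res = 0+2 = 2
j=0,k=1: not 0>1, res = 2+2 = 4
j=0,k=2: not 0>2, res = 4+2 = 6
j=0,k=3: not 0>3, res = 6+2 = 8
j=0,k=4: not 0>4, res = 8+2 = 10
j=1,k=0: 1>0, res = 10+1 = 11
j=1,k=1: not 1>1, res = 11+2 = 13
j=1,k=2: not 1>2, res = 13+2 = 15
j=1,k=3: not 1>3, res = 15+2 = 17
j=1,k=4: not 1>4, res = 17+2 = 19
j=2,k=0: 2>0, res = 19+2 = 21
j=2,k=1: 2>1, res = 21+1 = 22
j=2,k=2: not 2>2, res = 22+2 = 24
j=2,k=3: not 2>3, res = 24+2 = 26
j=2,k=4: not 2>4, res = 26+2 = 28

28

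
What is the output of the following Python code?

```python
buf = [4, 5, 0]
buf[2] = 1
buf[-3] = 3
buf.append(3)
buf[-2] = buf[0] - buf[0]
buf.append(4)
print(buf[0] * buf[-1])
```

buf[2] = 1 → [4, 5, 1]
buf[-3] = 3 → [3, 5, 1]
append 3 → [3, 5, 1, 3]
buf[-2] = buf[0]-buf[0] = 3-3 = 0 → [3, 5, 0, 3]
append 4 → [3, 5, 0, 3, 4]
buf[0]*buf[-1] = 3*4 = 12

12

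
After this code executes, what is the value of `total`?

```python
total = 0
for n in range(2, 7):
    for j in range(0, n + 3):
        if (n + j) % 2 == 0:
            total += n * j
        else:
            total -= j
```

n=2,j=0: even sum, total = 0+0 = 0
n=2,j=1: odd sum, total = 0-1 = -1
n=2,j=2: even sum, total = (-1)+4 = 3
n=2,j=3: odd sum, total = 3-3 = 0
n=2,j=4: even sum, total = 0+8 = 8
n=3,j=0: odd sum, total = 8-0 = 8
n=3,j=1: even sum, total = 8+3 = 11
n=3,j=2: odd sum, total = 11-2 = 9
n=3,j=3: even sum, total = 9+9 = 18
n=3,j=4: odd sum, total = 18-4 = 14
n=3,j=5: even sum, total = 14+15 = 29
n=4,j=0: even sum, total = 29+0 = 29
n=4,j=1: odd sum, total = 29-1 = 28
n=4,j=2: even sum, total = 28+8 = 36
n=4,j=3: odd sum, total = 36-3 = 33
n=4,j=4: even sum, total = 33+16 = 49
n=4,j=5: odd sum, total = 49-5 = 44
n=4,j=6: even sum, total = 44+24 = 68
n=5,j=0: odd sum, total = 68-0 = 68
n=5,j=1: even sum, total = 68+5 = 73
n=5,j=2: odd sum, total = 73-2 = 71
n=5,j=3: even sum, total = 71+15 = 86
n=5,j=4: odd sum, total = 86-4 = 82
n=5,j=5: even sum, total = 82+25 = 107
n=5,j=6: odd sum, total = 107-6 = 101
n=5,j=7: even sum, total = 101+35 = 136
n=6,j=0: even sum, total = 136+0 = 136
n=6,j=1: odd sum, total = 136-1 = 135
n=6,j=2: even sum, total = 135+12 = 147
n=6,j=3: odd sum, total = 147-3 = 144
n=6,j=4: even sum, total = 144+24 = 168
n=6,j=5: odd sum, total = 168-5 = 163
n=6,j=6: even sum, total = 163+36 = 199
n=6,j=7: odd sum, total = 199-7 = 192
n=6,j=8: even sum, total = 192+48 = 240

240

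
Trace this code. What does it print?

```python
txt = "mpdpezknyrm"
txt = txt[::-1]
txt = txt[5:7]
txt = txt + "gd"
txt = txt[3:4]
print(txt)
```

reverse → 'mrynkzepdpm'
slice [5:7] → 'ze'
+ 'gd' → 'zegd'
slice [3:4] → 'd'

d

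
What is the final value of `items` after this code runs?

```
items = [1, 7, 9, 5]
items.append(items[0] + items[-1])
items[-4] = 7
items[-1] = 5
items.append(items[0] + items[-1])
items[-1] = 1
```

append items[0]+items[-1] = 1+5 = 6 → [1, 7, 9, 5, 6]
items[-4] = 7 → [1, 7, 9, 5, 6]
items[-1] = 5 → [1, 7, 9, 5, 5]
append items[0]+items[-1] = 1+5 = 6 → [1, 7, 9, 5, 5, 6]
items[-1] = 1 → [1, 7, 9, 5, 5, 1]

[1, 7, 9, 5, 5, 1]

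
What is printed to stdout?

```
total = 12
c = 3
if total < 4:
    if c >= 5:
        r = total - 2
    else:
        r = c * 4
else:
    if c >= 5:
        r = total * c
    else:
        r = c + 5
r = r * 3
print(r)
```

total=12, c=3
total < 4 is False; c >= 5 is False
→ r = c + 5 = 8
r = 8*3 = 24

24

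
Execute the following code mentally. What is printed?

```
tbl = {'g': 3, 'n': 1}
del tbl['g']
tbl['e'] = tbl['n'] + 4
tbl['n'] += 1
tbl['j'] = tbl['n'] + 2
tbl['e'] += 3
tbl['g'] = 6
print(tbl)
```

del 'g' → {'n': 1}
tbl['e'] = tbl['n']+4 = 5 → {'n': 1, 'e': 5}
tbl['n'] = 1+1 = 2 → {'n': 2, 'e': 5}
tbl['j'] = tbl['n']+2 = 4 → {'n': 2, 'e': 5, 'j': 4}
tbl['e'] = 5+3 = 8 → {'n': 2, 'e': 8, 'j': 4}
tbl['g'] = 6 → {'n': 2, 'e': 8, 'j': 4, 'g': 6}

{'n': 2, 'e': 8, 'j': 4, 'g': 6}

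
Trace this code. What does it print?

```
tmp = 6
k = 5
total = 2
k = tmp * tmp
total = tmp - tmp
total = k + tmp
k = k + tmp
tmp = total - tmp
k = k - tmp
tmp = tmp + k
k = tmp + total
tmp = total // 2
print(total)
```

42

k = 6*6 = 36
total = 6-6 = 0
total = 36+6 = 42
k = 36+6 = 42
tmp = 42-6 = 36
k = 42-36 = 6
tmp = 36+6 = 42
k = 42+42 = 84
tmp = 42//2 = 21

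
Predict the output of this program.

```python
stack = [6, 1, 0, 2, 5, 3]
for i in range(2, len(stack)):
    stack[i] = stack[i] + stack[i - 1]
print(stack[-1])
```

i=2: stack[2] = 0+1 = 1 → [6, 1, 1, 2, 5, 3]
i=3: stack[3] = 2+1 = 3 → [6, 1, 1, 3, 5, 3]
i=4: stack[4] = 5+3 = 8 → [6, 1, 1, 3, 8, 3]
i=5: stack[5] = 3+8 = 11 → [6, 1, 1, 3, 8, 11]

11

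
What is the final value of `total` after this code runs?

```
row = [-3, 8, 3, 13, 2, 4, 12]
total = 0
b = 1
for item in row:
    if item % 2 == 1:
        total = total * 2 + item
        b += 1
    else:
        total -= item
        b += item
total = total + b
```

item=-3: odd, total = 0*2+(-3) = -3; b=2
item=8: not odd, total = (-3)-8 = -11; b=10
item=3: odd, total = (-11)*2+3 = -19; b=11
item=13: odd, total = (-19)*2+13 = -25; b=12
item=2: not odd, total = (-25)-2 = -27; b=14
item=4: not odd, total = (-27)-4 = -31; b=18
item=12: not odd, total = (-31)-12 = -43; b=30
total+b = (-43)+30 = -13

-13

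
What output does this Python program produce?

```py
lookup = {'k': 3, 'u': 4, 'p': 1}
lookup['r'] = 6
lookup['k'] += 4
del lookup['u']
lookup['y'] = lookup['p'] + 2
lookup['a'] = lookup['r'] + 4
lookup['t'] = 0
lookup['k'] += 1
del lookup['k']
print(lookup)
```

{'p': 1, 'r': 6, 'y': 3, 'a': 10, 't': 0}

lookup['r'] = 6 → {'k': 3, 'u': 4, 'p': 1, 'r': 6}
lookup['k'] = 3+4 = 7 → {'k': 7, 'u': 4, 'p': 1, 'r': 6}
del 'u' → {'k': 7, 'p': 1, 'r': 6}
lookup['y'] = lookup['p']+2 = 3 → {'k': 7, 'p': 1, 'r': 6, 'y': 3}
lookup['a'] = lookup['r']+4 = 10 → {'k': 7, 'p': 1, 'r': 6, 'y': 3, 'a': 10}
lookup['t'] = 0 → {'k': 7, 'p': 1, 'r': 6, 'y': 3, 'a': 10, 't': 0}
lookup['k'] = 7+1 = 8 → {'k': 8, 'p': 1, 'r': 6, 'y': 3, 'a': 10, 't': 0}
del 'k' → {'p': 1, 'r': 6, 'y': 3, 'a': 10, 't': 0}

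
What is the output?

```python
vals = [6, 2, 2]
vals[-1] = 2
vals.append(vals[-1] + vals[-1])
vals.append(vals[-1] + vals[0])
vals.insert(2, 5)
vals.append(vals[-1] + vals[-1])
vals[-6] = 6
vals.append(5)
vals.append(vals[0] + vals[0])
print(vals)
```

[6, 6, 5, 2, 4, 10, 20, 5, 12]

vals[-1] = 2 → [6, 2, 2]
append vals[-1]+vals[-1] = 2+2 = 4 → [6, 2, 2, 4]
append vals[-1]+vals[0] = 4+6 = 10 → [6, 2, 2, 4, 10]
insert 5 at 2 → [6, 2, 5, 2, 4, 10]
append vals[-1]+vals[-1] = 10+10 = 20 → [6, 2, 5, 2, 4, 10, 20]
vals[-6] = 6 → [6, 6, 5, 2, 4, 10, 20]
append 5 → [6, 6, 5, 2, 4, 10, 20, 5]
append vals[0]+vals[0] = 6+6 = 12 → [6, 6, 5, 2, 4, 10, 20, 5, 12]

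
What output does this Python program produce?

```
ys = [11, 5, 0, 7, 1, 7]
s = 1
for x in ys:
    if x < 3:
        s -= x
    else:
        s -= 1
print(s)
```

-4

x=11: not <3, s = 1-1 = 0
x=5: not <3, s = 0-1 = -1
x=0: <3, s = (-1)-0 = -1
x=7: not <3, s = (-1)-1 = -2
x=1: <3, s = (-2)-1 = -3
x=7: not <3, s = (-3)-1 = -4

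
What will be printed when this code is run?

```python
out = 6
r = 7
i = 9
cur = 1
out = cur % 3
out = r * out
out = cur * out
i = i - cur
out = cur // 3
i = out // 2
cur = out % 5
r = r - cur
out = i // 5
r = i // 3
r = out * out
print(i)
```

0

out = 1%3 = 1
out = 7*1 = 7
out = 1*7 = 7
i = 9-1 = 8
out = 1//3 = 0
i = 0//2 = 0
cur = 0%5 = 0
r = 7-0 = 7
out = 0//5 = 0
r = 0//3 = 0
r = 0*0 = 0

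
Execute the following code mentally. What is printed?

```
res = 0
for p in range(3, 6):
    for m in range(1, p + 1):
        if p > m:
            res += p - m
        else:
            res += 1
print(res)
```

p=3,m=1: 3>1, res = 0+2 = 2
p=3,m=2: 3>2, res = 2+1 = 3
p=3,m=3: not 3>3, res = 3+1 = 4
p=4,m=1: 4>1, res = 4+3 = 7
p=4,m=2: 4>2, res = 7+2 = 9
p=4,m=3: 4>3, res = 9+1 = 10
p=4,m=4: not 4>4, res = 10+1 = 11
p=5,m=1: 5>1, res = 11+4 = 15
p=5,m=2: 5>2, res = 15+3 = 18
p=5,m=3: 5>3, res = 18+2 = 20
p=5,m=4: 5>4, res = 20+1 = 21
p=5,m=5: not 5>5, res = 21+1 = 22

22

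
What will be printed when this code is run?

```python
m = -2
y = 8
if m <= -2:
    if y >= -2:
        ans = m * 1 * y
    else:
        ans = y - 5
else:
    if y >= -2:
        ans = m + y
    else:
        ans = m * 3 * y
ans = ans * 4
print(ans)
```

m=-2, y=8
m <= -2 is True; y >= -2 is True
→ ans = m * 1 * y = -16
ans = (-16)*4 = -64

-64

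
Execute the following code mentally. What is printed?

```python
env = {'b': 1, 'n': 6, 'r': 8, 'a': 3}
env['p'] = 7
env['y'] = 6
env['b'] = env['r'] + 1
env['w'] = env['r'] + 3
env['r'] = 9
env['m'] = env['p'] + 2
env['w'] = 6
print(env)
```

env['p'] = 7 → {'b': 1, 'n': 6, 'r': 8, 'a': 3, 'p': 7}
env['y'] = 6 → {'b': 1, 'n': 6, 'r': 8, 'a': 3, 'p': 7, 'y': 6}
env['b'] = env['r']+1 = 9 → {'b': 9, 'n': 6, 'r': 8, 'a': 3, 'p': 7, 'y': 6}
env['w'] = env['r']+3 = 11 → {'b': 9, 'n': 6, 'r': 8, 'a': 3, 'p': 7, 'y': 6, 'w': 11}
env['r'] = 9 → {'b': 9, 'n': 6, 'r': 9, 'a': 3, 'p': 7, 'y': 6, 'w': 11}
env['m'] = env['p']+2 = 9 → {'b': 9, 'n': 6, 'r': 9, 'a': 3, 'p': 7, 'y': 6, 'w': 11, 'm': 9}
env['w'] = 6 → {'b': 9, 'n': 6, 'r': 9, 'a': 3, 'p': 7, 'y': 6, 'w': 6, 'm': 9}

{'b': 9, 'n': 6, 'r': 9, 'a': 3, 'p': 7, 'y': 6, 'w': 6, 'm': 9}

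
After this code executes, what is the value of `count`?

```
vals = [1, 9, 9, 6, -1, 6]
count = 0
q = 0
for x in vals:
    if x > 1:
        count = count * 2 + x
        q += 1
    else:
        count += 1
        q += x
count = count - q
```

x=1: not >1, count = 0+1 = 1; q=1
x=9: >1, count = 1*2+9 = 11; q=2
x=9: >1, count = 11*2+9 = 31; q=3
x=6: >1, count = 31*2+6 = 68; q=4
x=-1: not >1, count = 68+1 = 69; q=3
x=6: >1, count = 69*2+6 = 144; q=4
count-q = 144-4 = 140

140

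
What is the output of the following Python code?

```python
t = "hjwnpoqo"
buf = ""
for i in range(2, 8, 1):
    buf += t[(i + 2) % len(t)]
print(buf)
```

poqohj

i=2: add t[4]='p' → 'p'
i=3: add t[5]='o' → 'po'
i=4: add t[6]='q' → 'poq'
i=5: add t[7]='o' → 'poqo'
i=6: add t[0]='h' → 'poqoh'
i=7: add t[1]='j' → 'poqohj'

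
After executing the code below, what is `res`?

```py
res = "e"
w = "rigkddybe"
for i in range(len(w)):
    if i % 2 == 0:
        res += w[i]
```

'ergdye'

i=0: add 'r' → 'er'
i=1: skip
i=2: add 'g' → 'erg'
i=3: skip
i=4: add 'd' → 'ergd'
i=5: skip
i=6: add 'y' → 'ergdy'
i=7: skip
i=8: add 'e' → 'ergdye'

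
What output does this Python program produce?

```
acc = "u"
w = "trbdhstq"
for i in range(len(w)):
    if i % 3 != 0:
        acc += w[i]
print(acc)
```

urbhsq

i=0: skip
i=1: add 'r' → 'ur'
i=2: add 'b' → 'urb'
i=3: skip
i=4: add 'h' → 'urbh'
i=5: add 's' → 'urbhs'
i=6: skip
i=7: add 'q' → 'urbhsq'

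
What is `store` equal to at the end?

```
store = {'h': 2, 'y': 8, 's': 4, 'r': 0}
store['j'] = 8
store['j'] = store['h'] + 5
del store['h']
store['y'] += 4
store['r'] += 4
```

{'y': 12, 's': 4, 'r': 4, 'j': 7}

store['j'] = 8 → {'h': 2, 'y': 8, 's': 4, 'r': 0, 'j': 8}
store['j'] = store['h']+5 = 7 → {'h': 2, 'y': 8, 's': 4, 'r': 0, 'j': 7}
del 'h' → {'y': 8, 's': 4, 'r': 0, 'j': 7}
store['y'] = 8+4 = 12 → {'y': 12, 's': 4, 'r': 0, 'j': 7}
store['r'] = 0+4 = 4 → {'y': 12, 's': 4, 'r': 4, 'j': 7}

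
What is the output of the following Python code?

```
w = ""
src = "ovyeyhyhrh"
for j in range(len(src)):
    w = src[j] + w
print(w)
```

hrhyhyeyvo

j=0: prepend 'o' → 'o'
j=1: prepend 'v' → 'vo'
j=2: prepend 'y' → 'yvo'
j=3: prepend 'e' → 'eyvo'
j=4: prepend 'y' → 'yeyvo'
j=5: prepend 'h' → 'hyeyvo'
j=6: prepend 'y' → 'yhyeyvo'
j=7: prepend 'h' → 'hyhyeyvo'
j=8: prepend 'r' → 'rhyhyeyvo'
j=9: prepend 'h' → 'hrhyhyeyvo'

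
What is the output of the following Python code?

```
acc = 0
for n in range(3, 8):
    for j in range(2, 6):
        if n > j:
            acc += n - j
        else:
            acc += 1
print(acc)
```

n=3,j=2: 3>2, acc = 0+1 = 1
n=3,j=3: not 3>3, acc = 1+1 = 2
n=3,j=4: not 3>4, acc = 2+1 = 3
n=3,j=5: not 3>5, acc = 3+1 = 4
n=4,j=2: 4>2, acc = 4+2 = 6
n=4,j=3: 4>3, acc = 6+1 = 7
n=4,j=4: not 4>4, acc = 7+1 = 8
n=4,j=5: not 4>5, acc = 8+1 = 9
n=5,j=2: 5>2, acc = 9+3 = 12
n=5,j=3: 5>3, acc = 12+2 = 14
n=5,j=4: 5>4, acc = 14+1 = 15
n=5,j=5: not 5>5, acc = 15+1 = 16
n=6,j=2: 6>2, acc = 16+4 = 20
n=6,j=3: 6>3, acc = 20+3 = 23
n=6,j=4: 6>4, acc = 23+2 = 25
n=6,j=5: 6>5, acc = 25+1 = 26
n=7,j=2: 7>2, acc = 26+5 = 31
n=7,j=3: 7>3, acc = 31+4 = 35
n=7,j=4: 7>4, acc = 35+3 = 38
n=7,j=5: 7>5, acc = 38+2 = 40

40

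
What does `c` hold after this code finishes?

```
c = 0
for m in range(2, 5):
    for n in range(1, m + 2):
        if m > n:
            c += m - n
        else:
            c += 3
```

m=2,n=1: 2>1, c = 0+1 = 1
m=2,n=2: not 2>2, c = 1+3 = 4
m=2,n=3: not 2>3, c = 4+3 = 7
m=3,n=1: 3>1, c = 7+2 = 9
m=3,n=2: 3>2, c = 9+1 = 10
m=3,n=3: not 3>3, c = 10+3 = 13
m=3,n=4: not 3>4, c = 13+3 = 16
m=4,n=1: 4>1, c = 16+3 = 19
m=4,n=2: 4>2, c = 19+2 = 21
m=4,n=3: 4>3, c = 21+1 = 22
m=4,n=4: not 4>4, c = 22+3 = 25
m=4,n=5: not 4>5, c = 25+3 = 28

28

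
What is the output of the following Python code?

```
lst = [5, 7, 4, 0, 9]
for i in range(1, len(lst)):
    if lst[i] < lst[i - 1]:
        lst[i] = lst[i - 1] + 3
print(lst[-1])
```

16

i=1: 7>=5, unchanged → [5, 7, 4, 0, 9]
i=2: 4<7, lst[2] = 7+3 = 10 → [5, 7, 10, 0, 9]
i=3: 0<10, lst[3] = 10+3 = 13 → [5, 7, 10, 13, 9]
i=4: 9<13, lst[4] = 13+3 = 16 → [5, 7, 10, 13, 16]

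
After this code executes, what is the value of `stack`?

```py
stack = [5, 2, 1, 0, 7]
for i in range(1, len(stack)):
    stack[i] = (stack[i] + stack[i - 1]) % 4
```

[5, 3, 0, 0, 3]

i=1: stack[1] = (2+5)%4 = 3 → [5, 3, 1, 0, 7]
i=2: stack[2] = (1+3)%4 = 0 → [5, 3, 0, 0, 7]
i=3: stack[3] = (0+0)%4 = 0 → [5, 3, 0, 0, 7]
i=4: stack[4] = (7+0)%4 = 3 → [5, 3, 0, 0, 3]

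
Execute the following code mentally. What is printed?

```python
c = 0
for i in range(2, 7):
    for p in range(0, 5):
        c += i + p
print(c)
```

150

i=2,p=0: c = 0+2 = 2
i=2,p=1: c = 2+3 = 5
i=2,p=2: c = 5+4 = 9
i=2,p=3: c = 9+5 = 14
i=2,p=4: c = 14+6 = 20
i=3,p=0: c = 20+3 = 23
i=3,p=1: c = 23+4 = 27
i=3,p=2: c = 27+5 = 32
i=3,p=3: c = 32+6 = 38
i=3,p=4: c = 38+7 = 45
i=4,p=0: c = 45+4 = 49
i=4,p=1: c = 49+5 = 54
i=4,p=2: c = 54+6 = 60
i=4,p=3: c = 60+7 = 67
i=4,p=4: c = 67+8 = 75
i=5,p=0: c = 75+5 = 80
i=5,p=1: c = 80+6 = 86
i=5,p=2: c = 86+7 = 93
i=5,p=3: c = 93+8 = 101
i=5,p=4: c = 101+9 = 110
i=6,p=0: c = 110+6 = 116
i=6,p=1: c = 116+7 = 123
i=6,p=2: c = 123+8 = 131
i=6,p=3: c = 131+9 = 140
i=6,p=4: c = 140+10 = 150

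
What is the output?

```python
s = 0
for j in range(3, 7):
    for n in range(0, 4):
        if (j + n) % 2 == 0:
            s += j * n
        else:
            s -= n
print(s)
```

j=3,n=0: odd sum, s = 0-0 = 0
j=3,n=1: even sum, s = 0+3 = 3
j=3,n=2: odd sum, s = 3-2 = 1
j=3,n=3: even sum, s = 1+9 = 10
j=4,n=0: even sum, s = 10+0 = 10
j=4,n=1: odd sum, s = 10-1 = 9
j=4,n=2: even sum, s = 9+8 = 17
j=4,n=3: odd sum, s = 17-3 = 14
j=5,n=0: odd sum, s = 14-0 = 14
j=5,n=1: even sum, s = 14+5 = 19
j=5,n=2: odd sum, s = 19-2 = 17
j=5,n=3: even sum, s = 17+15 = 32
j=6,n=0: even sum, s = 32+0 = 32
j=6,n=1: odd sum, s = 32-1 = 31
j=6,n=2: even sum, s = 31+12 = 43
j=6,n=3: odd sum, s = 43-3 = 40

40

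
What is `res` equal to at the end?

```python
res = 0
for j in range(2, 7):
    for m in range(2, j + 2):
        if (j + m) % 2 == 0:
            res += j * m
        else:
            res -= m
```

105

j=2,m=2: even sum, res = 0+4 = 4
j=2,m=3: odd sum, res = 4-3 = 1
j=3,m=2: odd sum, res = 1-2 = -1
j=3,m=3: even sum, res = (-1)+9 = 8
j=3,m=4: odd sum, res = 8-4 = 4
j=4,m=2: even sum, res = 4+8 = 12
j=4,m=3: odd sum, res = 12-3 = 9
j=4,m=4: even sum, res = 9+16 = 25
j=4,m=5: odd sum, res = 25-5 = 20
j=5,m=2: odd sum, res = 20-2 = 18
j=5,m=3: even sum, res = 18+15 = 33
j=5,m=4: odd sum, res = 33-4 = 29
j=5,m=5: even sum, res = 29+25 = 54
j=5,m=6: odd sum, res = 54-6 = 48
j=6,m=2: even sum, res = 48+12 = 60
j=6,m=3: odd sum, res = 60-3 = 57
j=6,m=4: even sum, res = 57+24 = 81
j=6,m=5: odd sum, res = 81-5 = 76
j=6,m=6: even sum, res = 76+36 = 112
j=6,m=7: odd sum, res = 112-7 = 105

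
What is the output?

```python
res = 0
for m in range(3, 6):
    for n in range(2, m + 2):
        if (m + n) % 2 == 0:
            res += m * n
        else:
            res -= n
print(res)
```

47

m=3,n=2: odd sum, res = 0-2 = -2
m=3,n=3: even sum, res = (-2)+9 = 7
m=3,n=4: odd sum, res = 7-4 = 3
m=4,n=2: even sum, res = 3+8 = 11
m=4,n=3: odd sum, res = 11-3 = 8
m=4,n=4: even sum, res = 8+16 = 24
m=4,n=5: odd sum, res = 24-5 = 19
m=5,n=2: odd sum, res = 19-2 = 17
m=5,n=3: even sum, res = 17+15 = 32
m=5,n=4: odd sum, res = 32-4 = 28
m=5,n=5: even sum, res = 28+25 = 53
m=5,n=6: odd sum, res = 53-6 = 47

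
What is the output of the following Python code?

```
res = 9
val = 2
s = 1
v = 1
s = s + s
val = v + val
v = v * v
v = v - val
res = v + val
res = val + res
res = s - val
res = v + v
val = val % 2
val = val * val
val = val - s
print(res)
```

s = 1+1 = 2
val = 1+2 = 3
v = 1*1 = 1
v = 1-3 = -2
res = (-2)+3 = 1
res = 3+1 = 4
res = 2-3 = -1
res = (-2)+(-2) = -4
val = 3%2 = 1
val = 1*1 = 1
val = 1-2 = -1

-4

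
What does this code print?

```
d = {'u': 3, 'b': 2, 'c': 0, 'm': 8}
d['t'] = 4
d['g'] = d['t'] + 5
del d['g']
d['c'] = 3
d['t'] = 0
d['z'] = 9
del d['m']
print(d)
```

{'u': 3, 'b': 2, 'c': 3, 't': 0, 'z': 9}

d['t'] = 4 → {'u': 3, 'b': 2, 'c': 0, 'm': 8, 't': 4}
d['g'] = d['t']+5 = 9 → {'u': 3, 'b': 2, 'c': 0, 'm': 8, 't': 4, 'g': 9}
del 'g' → {'u': 3, 'b': 2, 'c': 0, 'm': 8, 't': 4}
d['c'] = 3 → {'u': 3, 'b': 2, 'c': 3, 'm': 8, 't': 4}
d['t'] = 0 → {'u': 3, 'b': 2, 'c': 3, 'm': 8, 't': 0}
d['z'] = 9 → {'u': 3, 'b': 2, 'c': 3, 'm': 8, 't': 0, 'z': 9}
del 'm' → {'u': 3, 'b': 2, 'c': 3, 't': 0, 'z': 9}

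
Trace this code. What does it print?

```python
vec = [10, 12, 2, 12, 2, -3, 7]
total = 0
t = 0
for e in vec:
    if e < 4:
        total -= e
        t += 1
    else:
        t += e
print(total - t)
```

e=10: not <4; t=10
e=12: not <4; t=22
e=2: <4, total = 0-2 = -2; t=23
e=12: not <4; t=35
e=2: <4, total = (-2)-2 = -4; t=36
e=-3: <4, total = (-4)-(-3) = -1; t=37
e=7: not <4; t=44
total-t = (-1)-44 = -45

-45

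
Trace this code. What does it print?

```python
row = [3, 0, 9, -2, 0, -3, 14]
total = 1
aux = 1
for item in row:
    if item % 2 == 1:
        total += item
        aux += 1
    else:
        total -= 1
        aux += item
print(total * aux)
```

item=3: odd, total = 1+3 = 4; aux=2
item=0: not odd, total = 4-1 = 3; aux=2
item=9: odd, total = 3+9 = 12; aux=3
item=-2: not odd, total = 12-1 = 11; aux=1
item=0: not odd, total = 11-1 = 10; aux=1
item=-3: odd, total = 10+(-3) = 7; aux=2
item=14: not odd, total = 7-1 = 6; aux=16
total*aux = 6*16 = 96

96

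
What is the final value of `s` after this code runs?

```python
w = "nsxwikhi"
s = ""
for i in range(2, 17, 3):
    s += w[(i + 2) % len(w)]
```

i=2: add w[4]='i' → 'i'
i=5: add w[7]='i' → 'ii'
i=8: add w[2]='x' → 'iix'
i=11: add w[5]='k' → 'iixk'
i=14: add w[0]='n' → 'iixkn'

'iixkn'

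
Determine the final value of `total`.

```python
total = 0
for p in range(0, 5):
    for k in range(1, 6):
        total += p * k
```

150

p=0,k=1: total = 0+0 = 0
p=0,k=2: total = 0+0 = 0
p=0,k=3: total = 0+0 = 0
p=0,k=4: total = 0+0 = 0
p=0,k=5: total = 0+0 = 0
p=1,k=1: total = 0+1 = 1
p=1,k=2: total = 1+2 = 3
p=1,k=3: total = 3+3 = 6
p=1,k=4: total = 6+4 = 10
p=1,k=5: total = 10+5 = 15
p=2,k=1: total = 15+2 = 17
p=2,k=2: total = 17+4 = 21
p=2,k=3: total = 21+6 = 27
p=2,k=4: total = 27+8 = 35
p=2,k=5: total = 35+10 = 45
p=3,k=1: total = 45+3 = 48
p=3,k=2: total = 48+6 = 54
p=3,k=3: total = 54+9 = 63
p=3,k=4: total = 63+12 = 75
p=3,k=5: total = 75+15 = 90
p=4,k=1: total = 90+4 = 94
p=4,k=2: total = 94+8 = 102
p=4,k=3: total = 102+12 = 114
p=4,k=4: total = 114+16 = 130
p=4,k=5: total = 130+20 = 150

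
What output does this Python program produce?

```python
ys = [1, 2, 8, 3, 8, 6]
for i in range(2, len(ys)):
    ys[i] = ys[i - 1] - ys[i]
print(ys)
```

[1, 2, -6, -9, -17, -23]

i=2: ys[2] = 2-8 = -6 → [1, 2, -6, 3, 8, 6]
i=3: ys[3] = (-6)-3 = -9 → [1, 2, -6, -9, 8, 6]
i=4: ys[4] = (-9)-8 = -17 → [1, 2, -6, -9, -17, 6]
i=5: ys[5] = (-17)-6 = -23 → [1, 2, -6, -9, -17, -23]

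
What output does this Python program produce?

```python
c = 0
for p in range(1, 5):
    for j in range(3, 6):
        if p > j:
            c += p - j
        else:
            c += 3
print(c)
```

p=1,j=3: not 1>3, c = 0+3 = 3
p=1,j=4: not 1>4, c = 3+3 = 6
p=1,j=5: not 1>5, c = 6+3 = 9
p=2,j=3: not 2>3, c = 9+3 = 12
p=2,j=4: not 2>4, c = 12+3 = 15
p=2,j=5: not 2>5, c = 15+3 = 18
p=3,j=3: not 3>3, c = 18+3 = 21
p=3,j=4: not 3>4, c = 21+3 = 24
p=3,j=5: not 3>5, c = 24+3 = 27
p=4,j=3: 4>3, c = 27+1 = 28
p=4,j=4: not 4>4, c = 28+3 = 31
p=4,j=5: not 4>5, c = 31+3 = 34

34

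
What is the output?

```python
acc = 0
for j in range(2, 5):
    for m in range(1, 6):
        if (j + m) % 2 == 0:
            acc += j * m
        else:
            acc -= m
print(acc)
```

j=2,m=1: odd sum, acc = 0-1 = -1
j=2,m=2: even sum, acc = (-1)+4 = 3
j=2,m=3: odd sum, acc = 3-3 = 0
j=2,m=4: even sum, acc = 0+8 = 8
j=2,m=5: odd sum, acc = 8-5 = 3
j=3,m=1: even sum, acc = 3+3 = 6
j=3,m=2: odd sum, acc = 6-2 = 4
j=3,m=3: even sum, acc = 4+9 = 13
j=3,m=4: odd sum, acc = 13-4 = 9
j=3,m=5: even sum, acc = 9+15 = 24
j=4,m=1: odd sum, acc = 24-1 = 23
j=4,m=2: even sum, acc = 23+8 = 31
j=4,m=3: odd sum, acc = 31-3 = 28
j=4,m=4: even sum, acc = 28+16 = 44
j=4,m=5: odd sum, acc = 44-5 = 39

39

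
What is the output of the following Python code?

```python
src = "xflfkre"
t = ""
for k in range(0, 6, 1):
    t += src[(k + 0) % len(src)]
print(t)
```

k=0: add src[0]='x' → 'x'
k=1: add src[1]='f' → 'xf'
k=2: add src[2]='l' → 'xfl'
k=3: add src[3]='f' → 'xflf'
k=4: add src[4]='k' → 'xflfk'
k=5: add src[5]='r' → 'xflfkr'

xflfkr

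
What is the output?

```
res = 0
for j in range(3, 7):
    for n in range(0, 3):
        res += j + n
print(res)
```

j=3,n=0: res = 0+3 = 3
j=3,n=1: res = 3+4 = 7
j=3,n=2: res = 7+5 = 12
j=4,n=0: res = 12+4 = 16
j=4,n=1: res = 16+5 = 21
j=4,n=2: res = 21+6 = 27
j=5,n=0: res = 27+5 = 32
j=5,n=1: res = 32+6 = 38
j=5,n=2: res = 38+7 = 45
j=6,n=0: res = 45+6 = 51
j=6,n=1: res = 51+7 = 58
j=6,n=2: res = 58+8 = 66

66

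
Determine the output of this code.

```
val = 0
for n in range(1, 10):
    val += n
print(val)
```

n=1: val = 0+1 = 1
n=2: val = 1+2 = 3
n=3: val = 3+3 = 6
n=4: val = 6+4 = 10
n=5: val = 10+5 = 15
n=6: val = 15+6 = 21
n=7: val = 21+7 = 28
n=8: val = 28+8 = 36
n=9: val = 36+9 = 45

45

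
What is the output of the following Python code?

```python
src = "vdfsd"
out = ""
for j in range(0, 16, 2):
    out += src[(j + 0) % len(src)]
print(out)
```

j=0: add src[0]='v' → 'v'
j=2: add src[2]='f' → 'vf'
j=4: add src[4]='d' → 'vfd'
j=6: add src[1]='d' → 'vfdd'
j=8: add src[3]='s' → 'vfdds'
j=10: add src[0]='v' → 'vfddsv'
j=12: add src[2]='f' → 'vfddsvf'
j=14: add src[4]='d' → 'vfddsvfd'

vfddsvfd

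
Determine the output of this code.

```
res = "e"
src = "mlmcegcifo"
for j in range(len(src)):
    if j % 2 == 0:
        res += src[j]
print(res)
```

j=0: add 'm' → 'em'
j=1: skip
j=2: add 'm' → 'emm'
j=3: skip
j=4: add 'e' → 'emme'
j=5: skip
j=6: add 'c' → 'emmec'
j=7: skip
j=8: add 'f' → 'emmecf'
j=9: skip

emmecf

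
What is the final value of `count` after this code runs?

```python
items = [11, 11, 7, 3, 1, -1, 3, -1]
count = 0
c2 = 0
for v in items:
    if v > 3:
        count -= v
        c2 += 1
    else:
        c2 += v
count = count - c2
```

-37

v=11: >3, count = 0-11 = -11; c2=1
v=11: >3, count = (-11)-11 = -22; c2=2
v=7: >3, count = (-22)-7 = -29; c2=3
v=3: not >3; c2=6
v=1: not >3; c2=7
v=-1: not >3; c2=6
v=3: not >3; c2=9
v=-1: not >3; c2=8
count-c2 = (-29)-8 = -37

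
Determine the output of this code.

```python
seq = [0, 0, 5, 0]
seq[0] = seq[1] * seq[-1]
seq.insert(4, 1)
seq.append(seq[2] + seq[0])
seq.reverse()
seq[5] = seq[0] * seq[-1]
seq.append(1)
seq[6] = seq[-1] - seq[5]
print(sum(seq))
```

seq[0] = seq[1]*seq[-1] = 0*0 = 0 → [0, 0, 5, 0]
insert 1 at 4 → [0, 0, 5, 0, 1]
append seq[2]+seq[0] = 5+0 = 5 → [0, 0, 5, 0, 1, 5]
reverse → [5, 1, 0, 5, 0, 0]
seq[5] = seq[0]*seq[-1] = 5*0 = 0 → [5, 1, 0, 5, 0, 0]
append 1 → [5, 1, 0, 5, 0, 0, 1]
seq[6] = seq[-1]-seq[5] = 1-0 = 1 → [5, 1, 0, 5, 0, 0, 1]
sum = 12

12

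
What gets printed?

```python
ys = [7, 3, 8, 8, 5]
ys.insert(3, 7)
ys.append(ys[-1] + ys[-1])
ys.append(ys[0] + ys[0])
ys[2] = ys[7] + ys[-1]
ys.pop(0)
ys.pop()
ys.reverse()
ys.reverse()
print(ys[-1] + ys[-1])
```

20

insert 7 at 3 → [7, 3, 8, 7, 8, 5]
append ys[-1]+ys[-1] = 5+5 = 10 → [7, 3, 8, 7, 8, 5, 10]
append ys[0]+ys[0] = 7+7 = 14 → [7, 3, 8, 7, 8, 5, 10, 14]
ys[2] = ys[7]+ys[-1] = 14+14 = 28 → [7, 3, 28, 7, 8, 5, 10, 14]
pop(0) removes 7 → [3, 28, 7, 8, 5, 10, 14]
pop() removes 14 → [3, 28, 7, 8, 5, 10]
reverse → [10, 5, 8, 7, 28, 3]
reverse → [3, 28, 7, 8, 5, 10]
ys[-1]+ys[-1] = 10+10 = 20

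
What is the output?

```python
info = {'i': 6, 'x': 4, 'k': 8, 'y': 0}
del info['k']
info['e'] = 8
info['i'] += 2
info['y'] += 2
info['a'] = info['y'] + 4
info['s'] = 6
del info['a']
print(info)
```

{'i': 8, 'x': 4, 'y': 2, 'e': 8, 's': 6}

del 'k' → {'i': 6, 'x': 4, 'y': 0}
info['e'] = 8 → {'i': 6, 'x': 4, 'y': 0, 'e': 8}
info['i'] = 6+2 = 8 → {'i': 8, 'x': 4, 'y': 0, 'e': 8}
info['y'] = 0+2 = 2 → {'i': 8, 'x': 4, 'y': 2, 'e': 8}
info['a'] = info['y']+4 = 6 → {'i': 8, 'x': 4, 'y': 2, 'e': 8, 'a': 6}
info['s'] = 6 → {'i': 8, 'x': 4, 'y': 2, 'e': 8, 'a': 6, 's': 6}
del 'a' → {'i': 8, 'x': 4, 'y': 2, 'e': 8, 's': 6}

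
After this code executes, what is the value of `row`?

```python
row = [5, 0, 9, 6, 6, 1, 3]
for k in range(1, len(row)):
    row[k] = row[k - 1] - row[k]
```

[5, 5, -4, -10, -16, -17, -20]

k=1: row[1] = 5-0 = 5 → [5, 5, 9, 6, 6, 1, 3]
k=2: row[2] = 5-9 = -4 → [5, 5, -4, 6, 6, 1, 3]
k=3: row[3] = (-4)-6 = -10 → [5, 5, -4, -10, 6, 1, 3]
k=4: row[4] = (-10)-6 = -16 → [5, 5, -4, -10, -16, 1, 3]
k=5: row[5] = (-16)-1 = -17 → [5, 5, -4, -10, -16, -17, 3]
k=6: row[6] = (-17)-3 = -20 → [5, 5, -4, -10, -16, -17, -20]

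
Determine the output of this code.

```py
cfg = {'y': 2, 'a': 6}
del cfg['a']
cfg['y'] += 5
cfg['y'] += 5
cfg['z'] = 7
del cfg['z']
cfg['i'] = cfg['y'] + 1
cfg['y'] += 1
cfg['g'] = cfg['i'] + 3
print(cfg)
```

del 'a' → {'y': 2}
cfg['y'] = 2+5 = 7 → {'y': 7}
cfg['y'] = 7+5 = 12 → {'y': 12}
cfg['z'] = 7 → {'y': 12, 'z': 7}
del 'z' → {'y': 12}
cfg['i'] = cfg['y']+1 = 13 → {'y': 12, 'i': 13}
cfg['y'] = 12+1 = 13 → {'y': 13, 'i': 13}
cfg['g'] = cfg['i']+3 = 16 → {'y': 13, 'i': 13, 'g': 16}

{'y': 13, 'i': 13, 'g': 16}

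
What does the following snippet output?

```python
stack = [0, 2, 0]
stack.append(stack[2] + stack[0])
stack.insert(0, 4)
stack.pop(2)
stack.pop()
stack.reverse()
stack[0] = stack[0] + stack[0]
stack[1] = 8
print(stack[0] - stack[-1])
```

append stack[2]+stack[0] = 0+0 = 0 → [0, 2, 0, 0]
insert 4 at 0 → [4, 0, 2, 0, 0]
pop(2) removes 2 → [4, 0, 0, 0]
pop() removes 0 → [4, 0, 0]
reverse → [0, 0, 4]
stack[0] = stack[0]+stack[0] = 0+0 = 0 → [0, 0, 4]
stack[1] = 8 → [0, 8, 4]
stack[0]-stack[-1] = 0-4 = -4

-4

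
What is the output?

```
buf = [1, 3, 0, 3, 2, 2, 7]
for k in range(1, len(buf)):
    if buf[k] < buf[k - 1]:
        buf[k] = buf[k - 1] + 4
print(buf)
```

k=1: 3>=1, unchanged → [1, 3, 0, 3, 2, 2, 7]
k=2: 0<3, buf[2] = 3+4 = 7 → [1, 3, 7, 3, 2, 2, 7]
k=3: 3<7, buf[3] = 7+4 = 11 → [1, 3, 7, 11, 2, 2, 7]
k=4: 2<11, buf[4] = 11+4 = 15 → [1, 3, 7, 11, 15, 2, 7]
k=5: 2<15, buf[5] = 15+4 = 19 → [1, 3, 7, 11, 15, 19, 7]
k=6: 7<19, buf[6] = 19+4 = 23 → [1, 3, 7, 11, 15, 19, 23]

[1, 3, 7, 11, 15, 19, 23]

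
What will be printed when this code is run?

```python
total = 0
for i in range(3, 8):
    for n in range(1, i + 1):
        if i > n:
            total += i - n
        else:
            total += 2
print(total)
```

65

i=3,n=1: 3>1, total = 0+2 = 2
i=3,n=2: 3>2, total = 2+1 = 3
i=3,n=3: not 3>3, total = 3+2 = 5
i=4,n=1: 4>1, total = 5+3 = 8
i=4,n=2: 4>2, total = 8+2 = 10
i=4,n=3: 4>3, total = 10+1 = 11
i=4,n=4: not 4>4, total = 11+2 = 13
i=5,n=1: 5>1, total = 13+4 = 17
i=5,n=2: 5>2, total = 17+3 = 20
i=5,n=3: 5>3, total = 20+2 = 22
i=5,n=4: 5>4, total = 22+1 = 23
i=5,n=5: not 5>5, total = 23+2 = 25
i=6,n=1: 6>1, total = 25+5 = 30
i=6,n=2: 6>2, total = 30+4 = 34
i=6,n=3: 6>3, total = 34+3 = 37
i=6,n=4: 6>4, total = 37+2 = 39
i=6,n=5: 6>5, total = 39+1 = 40
i=6,n=6: not 6>6, total = 40+2 = 42
i=7,n=1: 7>1, total = 42+6 = 48
i=7,n=2: 7>2, total = 48+5 = 53
i=7,n=3: 7>3, total = 53+4 = 57
i=7,n=4: 7>4, total = 57+3 = 60
i=7,n=5: 7>5, total = 60+2 = 62
i=7,n=6: 7>6, total = 62+1 = 63
i=7,n=7: not 7>7, total = 63+2 = 65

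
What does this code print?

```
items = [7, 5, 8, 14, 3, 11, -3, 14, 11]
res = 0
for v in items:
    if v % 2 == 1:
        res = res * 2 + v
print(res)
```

377

v=7: odd, res = 0*2+7 = 7
v=5: odd, res = 7*2+5 = 19
v=8: not odd
v=14: not odd
v=3: odd, res = 19*2+3 = 41
v=11: odd, res = 41*2+11 = 93
v=-3: odd, res = 93*2+(-3) = 183
v=14: not odd
v=11: odd, res = 183*2+11 = 377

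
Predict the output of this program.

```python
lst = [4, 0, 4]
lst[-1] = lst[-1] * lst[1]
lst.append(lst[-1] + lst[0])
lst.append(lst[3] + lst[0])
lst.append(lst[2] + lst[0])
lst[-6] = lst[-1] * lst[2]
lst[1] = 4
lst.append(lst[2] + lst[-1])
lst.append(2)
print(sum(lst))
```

lst[-1] = lst[-1]*lst[1] = 4*0 = 0 → [4, 0, 0]
append lst[-1]+lst[0] = 0+4 = 4 → [4, 0, 0, 4]
append lst[3]+lst[0] = 4+4 = 8 → [4, 0, 0, 4, 8]
append lst[2]+lst[0] = 0+4 = 4 → [4, 0, 0, 4, 8, 4]
lst[-6] = lst[-1]*lst[2] = 4*0 = 0 → [0, 0, 0, 4, 8, 4]
lst[1] = 4 → [0, 4, 0, 4, 8, 4]
append lst[2]+lst[-1] = 0+4 = 4 → [0, 4, 0, 4, 8, 4, 4]
append 2 → [0, 4, 0, 4, 8, 4, 4, 2]
sum = 26

26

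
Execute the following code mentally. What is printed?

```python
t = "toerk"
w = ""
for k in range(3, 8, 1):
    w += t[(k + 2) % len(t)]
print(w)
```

toerk

k=3: add t[0]='t' → 't'
k=4: add t[1]='o' → 'to'
k=5: add t[2]='e' → 'toe'
k=6: add t[3]='r' → 'toer'
k=7: add t[4]='k' → 'toerk'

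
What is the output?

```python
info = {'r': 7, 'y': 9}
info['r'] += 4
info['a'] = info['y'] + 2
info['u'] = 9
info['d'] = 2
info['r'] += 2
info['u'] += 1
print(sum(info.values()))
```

info['r'] = 7+4 = 11 → {'r': 11, 'y': 9}
info['a'] = info['y']+2 = 11 → {'r': 11, 'y': 9, 'a': 11}
info['u'] = 9 → {'r': 11, 'y': 9, 'a': 11, 'u': 9}
info['d'] = 2 → {'r': 11, 'y': 9, 'a': 11, 'u': 9, 'd': 2}
info['r'] = 11+2 = 13 → {'r': 13, 'y': 9, 'a': 11, 'u': 9, 'd': 2}
info['u'] = 9+1 = 10 → {'r': 13, 'y': 9, 'a': 11, 'u': 10, 'd': 2}
sum of values = 45

45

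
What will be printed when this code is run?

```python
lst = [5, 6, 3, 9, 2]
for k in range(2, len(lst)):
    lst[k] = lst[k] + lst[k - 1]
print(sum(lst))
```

58

k=2: lst[2] = 3+6 = 9 → [5, 6, 9, 9, 2]
k=3: lst[3] = 9+9 = 18 → [5, 6, 9, 18, 2]
k=4: lst[4] = 2+18 = 20 → [5, 6, 9, 18, 20]
sum = 58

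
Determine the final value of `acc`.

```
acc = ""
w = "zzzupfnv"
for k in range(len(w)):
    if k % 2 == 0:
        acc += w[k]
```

k=0: add 'z' → 'z'
k=1: skip
k=2: add 'z' → 'zz'
k=3: skip
k=4: add 'p' → 'zzp'
k=5: skip
k=6: add 'n' → 'zzpn'
k=7: skip

'zzpn'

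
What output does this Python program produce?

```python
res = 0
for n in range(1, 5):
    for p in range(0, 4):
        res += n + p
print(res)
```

n=1,p=0: res = 0+1 = 1
n=1,p=1: res = 1+2 = 3
n=1,p=2: res = 3+3 = 6
n=1,p=3: res = 6+4 = 10
n=2,p=0: res = 10+2 = 12
n=2,p=1: res = 12+3 = 15
n=2,p=2: res = 15+4 = 19
n=2,p=3: res = 19+5 = 24
n=3,p=0: res = 24+3 = 27
n=3,p=1: res = 27+4 = 31
n=3,p=2: res = 31+5 = 36
n=3,p=3: res = 36+6 = 42
n=4,p=0: res = 42+4 = 46
n=4,p=1: res = 46+5 = 51
n=4,p=2: res = 51+6 = 57
n=4,p=3: res = 57+7 = 64

64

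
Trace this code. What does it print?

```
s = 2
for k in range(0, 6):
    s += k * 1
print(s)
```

17

k=0: s = 2+0*1 = 2
k=1: s = 2+1*1 = 3
k=2: s = 3+2*1 = 5
k=3: s = 5+3*1 = 8
k=4: s = 8+4*1 = 12
k=5: s = 12+5*1 = 17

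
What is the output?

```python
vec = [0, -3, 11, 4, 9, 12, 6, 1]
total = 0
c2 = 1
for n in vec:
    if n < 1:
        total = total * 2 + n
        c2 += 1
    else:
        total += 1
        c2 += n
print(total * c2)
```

138

n=0: <1, total = 0*2+0 = 0; c2=2
n=-3: <1, total = 0*2+(-3) = -3; c2=3
n=11: not <1, total = (-3)+1 = -2; c2=14
n=4: not <1, total = (-2)+1 = -1; c2=18
n=9: not <1, total = (-1)+1 = 0; c2=27
n=12: not <1, total = 0+1 = 1; c2=39
n=6: not <1, total = 1+1 = 2; c2=45
n=1: not <1, total = 2+1 = 3; c2=46
total*c2 = 3*46 = 138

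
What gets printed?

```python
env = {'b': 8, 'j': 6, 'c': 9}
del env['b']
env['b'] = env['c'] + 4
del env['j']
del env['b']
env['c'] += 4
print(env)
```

del 'b' → {'j': 6, 'c': 9}
env['b'] = env['c']+4 = 13 → {'j': 6, 'c': 9, 'b': 13}
del 'j' → {'c': 9, 'b': 13}
del 'b' → {'c': 9}
env['c'] = 9+4 = 13 → {'c': 13}

{'c': 13}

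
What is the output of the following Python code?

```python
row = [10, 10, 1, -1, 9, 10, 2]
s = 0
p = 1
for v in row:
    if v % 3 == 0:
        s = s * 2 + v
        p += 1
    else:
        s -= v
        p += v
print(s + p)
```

-9

v=10: not %3==0, s = 0-10 = -10; p=11
v=10: not %3==0, s = (-10)-10 = -20; p=21
v=1: not %3==0, s = (-20)-1 = -21; p=22
v=-1: not %3==0, s = (-21)-(-1) = -20; p=21
v=9: %3==0, s = (-20)*2+9 = -31; p=22
v=10: not %3==0, s = (-31)-10 = -41; p=32
v=2: not %3==0, s = (-41)-2 = -43; p=34
s+p = (-43)+34 = -9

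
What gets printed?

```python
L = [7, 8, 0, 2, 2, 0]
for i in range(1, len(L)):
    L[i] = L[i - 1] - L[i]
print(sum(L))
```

i=1: L[1] = 7-8 = -1 → [7, -1, 0, 2, 2, 0]
i=2: L[2] = (-1)-0 = -1 → [7, -1, -1, 2, 2, 0]
i=3: L[3] = (-1)-2 = -3 → [7, -1, -1, -3, 2, 0]
i=4: L[4] = (-3)-2 = -5 → [7, -1, -1, -3, -5, 0]
i=5: L[5] = (-5)-0 = -5 → [7, -1, -1, -3, -5, -5]
sum = -8

-8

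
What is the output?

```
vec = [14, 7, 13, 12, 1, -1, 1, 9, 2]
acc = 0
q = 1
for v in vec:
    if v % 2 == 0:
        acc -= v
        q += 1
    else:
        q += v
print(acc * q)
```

-952

v=14: even, acc = 0-14 = -14; q=2
v=7: not even; q=9
v=13: not even; q=22
v=12: even, acc = (-14)-12 = -26; q=23
v=1: not even; q=24
v=-1: not even; q=23
v=1: not even; q=24
v=9: not even; q=33
v=2: even, acc = (-26)-2 = -28; q=34
acc*q = (-28)*34 = -952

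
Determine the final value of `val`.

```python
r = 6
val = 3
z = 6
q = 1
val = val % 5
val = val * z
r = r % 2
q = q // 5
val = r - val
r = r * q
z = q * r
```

val = 3%5 = 3
val = 3*6 = 18
r = 6%2 = 0
q = 1//5 = 0
val = 0-18 = -18
r = 0*0 = 0
z = 0*0 = 0

-18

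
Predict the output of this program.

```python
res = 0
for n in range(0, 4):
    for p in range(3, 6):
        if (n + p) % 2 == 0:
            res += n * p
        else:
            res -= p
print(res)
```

16

n=0,p=3: odd sum, res = 0-3 = -3
n=0,p=4: even sum, res = (-3)+0 = -3
n=0,p=5: odd sum, res = (-3)-5 = -8
n=1,p=3: even sum, res = (-8)+3 = -5
n=1,p=4: odd sum, res = (-5)-4 = -9
n=1,p=5: even sum, res = (-9)+5 = -4
n=2,p=3: odd sum, res = (-4)-3 = -7
n=2,p=4: even sum, res = (-7)+8 = 1
n=2,p=5: odd sum, res = 1-5 = -4
n=3,p=3: even sum, res = (-4)+9 = 5
n=3,p=4: odd sum, res = 5-4 = 1
n=3,p=5: even sum, res = 1+15 = 16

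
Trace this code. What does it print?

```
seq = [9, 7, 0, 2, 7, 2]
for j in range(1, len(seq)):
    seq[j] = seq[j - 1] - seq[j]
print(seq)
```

[9, 2, 2, 0, -7, -9]

j=1: seq[1] = 9-7 = 2 → [9, 2, 0, 2, 7, 2]
j=2: seq[2] = 2-0 = 2 → [9, 2, 2, 2, 7, 2]
j=3: seq[3] = 2-2 = 0 → [9, 2, 2, 0, 7, 2]
j=4: seq[4] = 0-7 = -7 → [9, 2, 2, 0, -7, 2]
j=5: seq[5] = (-7)-2 = -9 → [9, 2, 2, 0, -7, -9]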